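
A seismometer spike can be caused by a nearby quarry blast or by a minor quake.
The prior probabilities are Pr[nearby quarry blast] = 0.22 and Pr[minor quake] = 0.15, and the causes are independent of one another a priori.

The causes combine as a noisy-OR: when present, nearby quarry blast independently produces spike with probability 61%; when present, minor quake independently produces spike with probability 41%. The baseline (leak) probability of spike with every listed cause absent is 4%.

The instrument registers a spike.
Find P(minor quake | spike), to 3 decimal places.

P(minor quake | spike) ≈ 0.348

Under noisy-OR, P(spike | causes) = 1 − (1−0.04)·∏(1−qᵢ) over the active causes.
By total probability over the 4 (nearby quarry blast, minor quake) configurations:
  P(spike) = 0.04*0.78*0.85 + 0.4336*0.78*0.15 + 0.6256*0.22*0.85 + 0.779104*0.22*0.15
        = 0.026520 + 0.050731 + 0.116987 + 0.025710 = 0.219948
The terms with minor quake present sum to 0.076441, so
  P(minor quake | spike) = 0.076441 / 0.219948 ≈ 0.348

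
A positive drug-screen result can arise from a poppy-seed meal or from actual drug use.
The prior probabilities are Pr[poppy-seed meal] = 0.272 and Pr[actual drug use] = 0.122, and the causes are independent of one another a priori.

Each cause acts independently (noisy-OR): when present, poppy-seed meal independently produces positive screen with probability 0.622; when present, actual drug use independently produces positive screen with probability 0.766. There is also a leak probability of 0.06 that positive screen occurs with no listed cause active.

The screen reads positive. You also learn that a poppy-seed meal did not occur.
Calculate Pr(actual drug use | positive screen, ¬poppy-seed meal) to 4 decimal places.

Pr(actual drug use | positive screen, ¬poppy-seed meal) ≈ 0.6437

Under noisy-OR, P(positive screen | causes) = 1 − (1−0.06)·∏(1−qᵢ) over the active causes.
Sum P(positive screen|·) weighted by the priors over both values of actual drug use:
  P(positive screen | ¬poppy-seed meal) = 0.06·0.878 + 0.78004·0.122
        = 0.052680 + 0.095165 = 0.147845
The terms with actual drug use present sum to 0.095165, so
  P(actual drug use | positive screen, ¬poppy-seed meal) = 0.095165 / 0.147845 ≈ 0.6437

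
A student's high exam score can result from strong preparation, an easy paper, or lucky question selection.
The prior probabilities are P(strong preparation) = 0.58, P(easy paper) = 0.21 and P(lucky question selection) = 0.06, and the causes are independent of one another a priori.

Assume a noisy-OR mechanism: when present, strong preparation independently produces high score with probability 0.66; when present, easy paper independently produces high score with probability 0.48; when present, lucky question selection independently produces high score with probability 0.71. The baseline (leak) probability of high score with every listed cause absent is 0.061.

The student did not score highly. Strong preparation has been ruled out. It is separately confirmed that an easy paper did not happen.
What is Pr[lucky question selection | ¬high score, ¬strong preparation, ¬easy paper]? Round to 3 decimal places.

Under noisy-OR, P(high score | causes) = 1 − (1−0.061)·∏(1−qᵢ) over the active causes.
Numerator (weight on configurations with lucky question selection): 0.27231·0.06 = 0.016339
The normalizing constant is 0.939·0.94 + 0.27231·0.06 = 0.898999
Posterior = 0.016339 / 0.898999 ≈ 0.018

Pr[lucky question selection | ¬high score, ¬strong preparation, ¬easy paper] ≈ 0.018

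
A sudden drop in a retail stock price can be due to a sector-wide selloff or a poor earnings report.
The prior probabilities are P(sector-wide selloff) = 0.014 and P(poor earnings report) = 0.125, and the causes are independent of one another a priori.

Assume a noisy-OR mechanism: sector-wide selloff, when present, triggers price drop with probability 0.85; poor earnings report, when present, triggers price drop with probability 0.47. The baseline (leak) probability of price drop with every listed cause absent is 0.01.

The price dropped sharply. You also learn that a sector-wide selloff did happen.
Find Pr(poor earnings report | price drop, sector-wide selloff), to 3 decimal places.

Pr(poor earnings report | price drop, sector-wide selloff) ≈ 0.134

Under noisy-OR, P(price drop | causes) = 1 − (1−0.01)·∏(1−qᵢ) over the active causes.
P(price drop | sector-wide selloff) = 0.8515·0.875 + 0.921295·0.125 = 0.745063 + 0.115162 = 0.860225
The poor earnings report-present share is 0.921295·0.125 = 0.115162.
Hence the posterior is 0.115162/0.860225 ≈ 0.134.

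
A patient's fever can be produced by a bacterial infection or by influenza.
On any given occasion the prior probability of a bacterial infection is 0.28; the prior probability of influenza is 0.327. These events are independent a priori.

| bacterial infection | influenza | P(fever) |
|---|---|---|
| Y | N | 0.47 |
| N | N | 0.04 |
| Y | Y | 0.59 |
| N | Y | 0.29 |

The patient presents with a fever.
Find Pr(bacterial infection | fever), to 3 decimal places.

Pr(bacterial infection | fever) ≈ 0.619

P(fever) = 0.04×0.72×0.673 + 0.29×0.72×0.327 + 0.47×0.28×0.673 + 0.59×0.28×0.327 = 0.019382 + 0.068278 + 0.088567 + 0.054020 = 0.230247
Restricting to configurations with bacterial infection present: 0.088567 + 0.054020 = 0.142587.
Hence the posterior is 0.142587/0.230247 ≈ 0.619.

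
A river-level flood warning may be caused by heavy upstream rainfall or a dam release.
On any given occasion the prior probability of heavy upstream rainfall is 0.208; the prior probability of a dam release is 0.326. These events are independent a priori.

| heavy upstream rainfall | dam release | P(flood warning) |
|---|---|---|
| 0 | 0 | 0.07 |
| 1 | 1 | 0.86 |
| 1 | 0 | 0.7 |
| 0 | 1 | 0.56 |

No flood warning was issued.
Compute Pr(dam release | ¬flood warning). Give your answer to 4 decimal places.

Pr(dam release | ¬flood warning) ≈ 0.1861

For the numerator, keep only dam release=true terms: 0.113604 + 0.009493 = 0.123097
Normalizer over all consistent configurations: 0.93·0.792·0.674 + 0.44·0.792·0.326 + 0.3·0.208·0.674 + 0.14·0.208·0.326 = 0.661596
Posterior = 0.123097 / 0.661596 ≈ 0.1861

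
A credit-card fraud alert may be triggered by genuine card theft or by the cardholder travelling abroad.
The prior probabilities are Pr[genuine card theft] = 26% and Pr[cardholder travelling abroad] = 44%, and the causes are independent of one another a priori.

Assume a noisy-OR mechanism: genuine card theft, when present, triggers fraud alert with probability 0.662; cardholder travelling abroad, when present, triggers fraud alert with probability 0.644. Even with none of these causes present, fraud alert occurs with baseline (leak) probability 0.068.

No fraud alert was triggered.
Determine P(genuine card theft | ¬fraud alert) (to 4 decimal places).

P(genuine card theft | ¬fraud alert) ≈ 0.1062

Under noisy-OR, P(fraud alert | causes) = 1 − (1−0.068)·∏(1−qᵢ) over the active causes.
Enumerate the 4 (genuine card theft, cardholder travelling abroad) configurations and weight by the priors:
  P(¬fraud alert) = 0.932·0.74·0.56 + 0.331792·0.74·0.44 + 0.315016·0.26·0.56 + 0.112146·0.26·0.44
        = 0.386221 + 0.108031 + 0.045866 + 0.012830 = 0.552948
Keeping only the genuine card theft-present terms gives 0.058696, so
  P(genuine card theft | ¬fraud alert) = 0.058696 / 0.552948 ≈ 0.1062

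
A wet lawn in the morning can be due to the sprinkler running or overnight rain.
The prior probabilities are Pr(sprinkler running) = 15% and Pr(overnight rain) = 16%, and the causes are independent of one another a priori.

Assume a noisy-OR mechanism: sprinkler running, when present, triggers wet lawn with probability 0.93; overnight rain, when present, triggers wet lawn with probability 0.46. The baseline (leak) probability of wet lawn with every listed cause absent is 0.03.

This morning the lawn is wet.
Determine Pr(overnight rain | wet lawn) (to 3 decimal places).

Pr(overnight rain | wet lawn) ≈ 0.388

Under noisy-OR, P(wet lawn | causes) = 1 − (1−0.03)·∏(1−qᵢ) over the active causes.
Weight on overnight rain=true, given the evidence: 0.064763 + 0.023120 = 0.087883
Denominator P(wet lawn): 0.03·0.85·0.84 + 0.4762·0.85·0.16 + 0.9321·0.15·0.84 + 0.963334·0.15·0.16 = 0.226748
P(overnight rain | wet lawn) = 0.087883/0.226748 ≈ 0.388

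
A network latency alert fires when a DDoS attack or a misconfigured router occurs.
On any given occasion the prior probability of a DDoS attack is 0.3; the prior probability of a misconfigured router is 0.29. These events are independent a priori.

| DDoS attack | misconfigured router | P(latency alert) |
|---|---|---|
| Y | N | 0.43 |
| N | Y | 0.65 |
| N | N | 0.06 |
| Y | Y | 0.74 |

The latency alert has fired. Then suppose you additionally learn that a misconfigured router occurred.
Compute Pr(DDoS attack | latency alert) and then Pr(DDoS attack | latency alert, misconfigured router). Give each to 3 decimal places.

Numerator (weight on configurations with DDoS attack): 0.091590 + 0.064380 = 0.155970
Normalizer over all consistent configurations: 0.06×0.7×0.71 + 0.65×0.7×0.29 + 0.43×0.3×0.71 + 0.74×0.3×0.29 = 0.317740
P(DDoS attack | latency alert) = 0.155970/0.317740 ≈ 0.491

Now also conditioning on misconfigured router=true:
For the numerator, keep only DDoS attack=true terms: 0.74×0.3 = 0.222000
Denominator P(latency alert | misconfigured router): 0.65×0.7 + 0.74×0.3 = 0.677000
Posterior = 0.222000 / 0.677000 ≈ 0.328

Pr(DDoS attack | latency alert) ≈ 0.491; Pr(DDoS attack | latency alert, misconfigured router) ≈ 0.328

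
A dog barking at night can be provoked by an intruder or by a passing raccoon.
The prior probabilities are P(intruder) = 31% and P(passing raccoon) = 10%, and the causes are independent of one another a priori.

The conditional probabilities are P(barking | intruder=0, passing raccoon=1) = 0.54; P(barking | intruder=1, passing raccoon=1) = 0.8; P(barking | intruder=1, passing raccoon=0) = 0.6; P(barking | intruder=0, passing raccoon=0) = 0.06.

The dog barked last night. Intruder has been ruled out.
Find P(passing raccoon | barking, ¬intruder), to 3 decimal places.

P(passing raccoon | barking, ¬intruder) ≈ 0.500

For the numerator, keep only passing raccoon=true terms: 0.54*0.1 = 0.054000
The normalizing constant is 0.06*0.9 + 0.54*0.1 = 0.108000
P(passing raccoon | barking, ¬intruder) = 0.054000/0.108000 ≈ 0.500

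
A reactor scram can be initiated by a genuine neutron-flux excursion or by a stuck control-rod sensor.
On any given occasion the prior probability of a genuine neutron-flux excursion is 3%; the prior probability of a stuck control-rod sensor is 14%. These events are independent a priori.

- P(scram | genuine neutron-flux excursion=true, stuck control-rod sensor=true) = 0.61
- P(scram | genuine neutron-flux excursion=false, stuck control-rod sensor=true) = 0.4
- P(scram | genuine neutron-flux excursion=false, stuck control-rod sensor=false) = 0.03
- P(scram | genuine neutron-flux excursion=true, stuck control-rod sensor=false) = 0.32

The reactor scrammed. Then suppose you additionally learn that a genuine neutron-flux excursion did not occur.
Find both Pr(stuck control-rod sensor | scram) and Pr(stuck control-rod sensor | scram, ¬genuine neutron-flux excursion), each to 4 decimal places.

Numerator (weight on configurations with stuck control-rod sensor): 0.054320 + 0.002562 = 0.056882
Denominator P(scram): 0.03×0.97×0.86 + 0.4×0.97×0.14 + 0.32×0.03×0.86 + 0.61×0.03×0.14 = 0.090164
P(stuck control-rod sensor | scram) = 0.056882/0.090164 ≈ 0.6309

Now also conditioning on genuine neutron-flux excursion≠true:
Numerator (weight on configurations with stuck control-rod sensor): 0.4*0.14 = 0.056000
Normalizer over all consistent configurations: 0.03*0.86 + 0.4*0.14 = 0.081800
Posterior = 0.056000 / 0.081800 ≈ 0.6846

Pr(stuck control-rod sensor | scram) ≈ 0.6309; Pr(stuck control-rod sensor | scram, ¬genuine neutron-flux excursion) ≈ 0.6846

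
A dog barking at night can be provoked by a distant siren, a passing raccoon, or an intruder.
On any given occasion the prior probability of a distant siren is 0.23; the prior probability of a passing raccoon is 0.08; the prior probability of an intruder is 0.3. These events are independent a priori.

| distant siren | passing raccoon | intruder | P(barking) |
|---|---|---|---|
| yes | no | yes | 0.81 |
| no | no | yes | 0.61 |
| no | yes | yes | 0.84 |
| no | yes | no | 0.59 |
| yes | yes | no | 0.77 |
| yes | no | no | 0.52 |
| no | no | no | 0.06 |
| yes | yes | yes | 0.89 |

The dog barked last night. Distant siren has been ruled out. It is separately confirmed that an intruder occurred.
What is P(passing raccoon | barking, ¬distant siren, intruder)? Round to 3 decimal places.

P(passing raccoon | barking, ¬distant siren, intruder) ≈ 0.107

Sum P(barking|·) weighted by the priors over both values of passing raccoon:
  P(barking | ¬distant siren, intruder) = 0.61×0.92 + 0.84×0.08
        = 0.561200 + 0.067200 = 0.628400
The terms with passing raccoon present sum to 0.067200, so
  P(passing raccoon | barking, ¬distant siren, intruder) = 0.067200 / 0.628400 ≈ 0.107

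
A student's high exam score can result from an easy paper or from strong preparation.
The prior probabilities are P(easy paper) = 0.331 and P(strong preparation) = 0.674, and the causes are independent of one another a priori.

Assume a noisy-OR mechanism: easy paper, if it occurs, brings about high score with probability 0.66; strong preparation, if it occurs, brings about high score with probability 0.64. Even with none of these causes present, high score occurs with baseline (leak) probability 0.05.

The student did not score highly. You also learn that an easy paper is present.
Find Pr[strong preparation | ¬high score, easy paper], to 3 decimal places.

Under noisy-OR, P(high score | causes) = 1 − (1−0.05)·∏(1−qᵢ) over the active causes.
By total probability over both values of strong preparation:
  P(¬high score | easy paper) = 0.323·0.326 + 0.11628·0.674
        = 0.105298 + 0.078373 = 0.183671
The terms with strong preparation present sum to 0.078373, so
  P(strong preparation | ¬high score, easy paper) = 0.078373 / 0.183671 ≈ 0.427

Pr[strong preparation | ¬high score, easy paper] ≈ 0.427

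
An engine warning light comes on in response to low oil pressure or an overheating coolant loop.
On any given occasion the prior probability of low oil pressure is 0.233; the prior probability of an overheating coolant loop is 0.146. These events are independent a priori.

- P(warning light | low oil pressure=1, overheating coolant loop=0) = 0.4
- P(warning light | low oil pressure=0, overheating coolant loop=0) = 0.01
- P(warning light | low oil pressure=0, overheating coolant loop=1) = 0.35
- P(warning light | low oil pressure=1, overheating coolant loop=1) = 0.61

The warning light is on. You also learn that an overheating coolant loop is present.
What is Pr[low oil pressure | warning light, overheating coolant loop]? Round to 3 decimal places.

Sum P(warning light|·) weighted by the priors over both values of low oil pressure:
  P(warning light | overheating coolant loop) = 0.35×0.767 + 0.61×0.233
        = 0.268450 + 0.142130 = 0.410580
Configurations with low oil pressure contribute 0.142130, so
  P(low oil pressure | warning light, overheating coolant loop) = 0.142130 / 0.410580 ≈ 0.346

Pr[low oil pressure | warning light, overheating coolant loop] ≈ 0.346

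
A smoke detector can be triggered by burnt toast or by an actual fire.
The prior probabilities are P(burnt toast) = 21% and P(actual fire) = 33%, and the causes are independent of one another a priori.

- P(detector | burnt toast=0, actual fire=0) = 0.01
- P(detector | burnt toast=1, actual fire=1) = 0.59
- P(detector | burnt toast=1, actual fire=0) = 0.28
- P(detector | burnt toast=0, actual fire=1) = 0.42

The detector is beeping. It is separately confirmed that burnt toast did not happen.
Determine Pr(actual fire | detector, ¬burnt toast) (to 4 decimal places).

Pr(actual fire | detector, ¬burnt toast) ≈ 0.9539

Enumerate both values of actual fire and weight by the priors:
  P(detector | ¬burnt toast) = 0.01*0.67 + 0.42*0.33
        = 0.006700 + 0.138600 = 0.145300
The terms with actual fire present sum to 0.138600, so
  P(actual fire | detector, ¬burnt toast) = 0.138600 / 0.145300 ≈ 0.9539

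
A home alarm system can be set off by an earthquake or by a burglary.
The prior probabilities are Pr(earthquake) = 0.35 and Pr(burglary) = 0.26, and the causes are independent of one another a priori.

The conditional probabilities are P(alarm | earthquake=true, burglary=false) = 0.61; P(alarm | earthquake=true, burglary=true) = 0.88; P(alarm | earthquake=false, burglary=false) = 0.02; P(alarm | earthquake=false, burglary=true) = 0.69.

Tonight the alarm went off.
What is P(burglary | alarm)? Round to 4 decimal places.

P(alarm) = 0.02*0.65*0.74 + 0.69*0.65*0.26 + 0.61*0.35*0.74 + 0.88*0.35*0.26 = 0.009620 + 0.116610 + 0.157990 + 0.080080 = 0.364300
Of this, 0.196690 comes from 0.116610 + 0.080080 (the burglary=true cases).
So P(burglary | alarm) = 0.196690/0.364300 ≈ 0.5399.

P(burglary | alarm) ≈ 0.5399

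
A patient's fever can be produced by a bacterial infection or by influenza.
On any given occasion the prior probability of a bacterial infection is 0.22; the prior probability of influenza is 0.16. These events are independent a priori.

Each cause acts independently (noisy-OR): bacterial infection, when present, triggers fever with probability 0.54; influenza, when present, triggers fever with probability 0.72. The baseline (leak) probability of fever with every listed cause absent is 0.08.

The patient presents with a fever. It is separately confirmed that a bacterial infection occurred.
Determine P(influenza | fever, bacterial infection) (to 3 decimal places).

P(influenza | fever, bacterial infection) ≈ 0.225

Under noisy-OR, P(fever | causes) = 1 − (1−0.08)·∏(1−qᵢ) over the active causes.
Enumerate both values of influenza and weight by the priors:
  P(fever | bacterial infection) = 0.5768*0.84 + 0.881504*0.16
        = 0.484512 + 0.141041 = 0.625553
Configurations with influenza contribute 0.141041, so
  P(influenza | fever, bacterial infection) = 0.141041 / 0.625553 ≈ 0.225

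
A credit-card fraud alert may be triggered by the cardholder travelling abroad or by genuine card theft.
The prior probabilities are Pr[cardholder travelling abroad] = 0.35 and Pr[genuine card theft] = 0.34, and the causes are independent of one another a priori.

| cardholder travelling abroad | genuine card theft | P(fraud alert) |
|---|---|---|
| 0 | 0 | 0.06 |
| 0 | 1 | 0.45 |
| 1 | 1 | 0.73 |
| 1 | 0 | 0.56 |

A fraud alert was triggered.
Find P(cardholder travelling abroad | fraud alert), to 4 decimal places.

P(cardholder travelling abroad | fraud alert) ≈ 0.6333

Numerator (weight on configurations with cardholder travelling abroad): 0.129360 + 0.086870 = 0.216230
Denominator P(fraud alert): 0.06×0.65×0.66 + 0.45×0.65×0.34 + 0.56×0.35×0.66 + 0.73×0.35×0.34 = 0.341420
P(cardholder travelling abroad | fraud alert) = 0.216230/0.341420 ≈ 0.6333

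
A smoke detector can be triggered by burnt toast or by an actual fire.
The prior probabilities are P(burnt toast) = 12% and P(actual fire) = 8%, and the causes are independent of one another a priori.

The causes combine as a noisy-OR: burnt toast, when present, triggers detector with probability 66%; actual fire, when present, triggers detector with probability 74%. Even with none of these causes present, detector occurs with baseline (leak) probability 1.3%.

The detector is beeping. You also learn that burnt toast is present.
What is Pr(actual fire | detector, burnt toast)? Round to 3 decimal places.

Pr(actual fire | detector, burnt toast) ≈ 0.107

Under noisy-OR, P(detector | causes) = 1 − (1−0.013)·∏(1−qᵢ) over the active causes.
Enumerate both values of actual fire and weight by the priors:
  P(detector | burnt toast) = 0.66442×0.92 + 0.912749×0.08
        = 0.611266 + 0.073020 = 0.684286
Keeping only the actual fire-present terms gives 0.073020, so
  P(actual fire | detector, burnt toast) = 0.073020 / 0.684286 ≈ 0.107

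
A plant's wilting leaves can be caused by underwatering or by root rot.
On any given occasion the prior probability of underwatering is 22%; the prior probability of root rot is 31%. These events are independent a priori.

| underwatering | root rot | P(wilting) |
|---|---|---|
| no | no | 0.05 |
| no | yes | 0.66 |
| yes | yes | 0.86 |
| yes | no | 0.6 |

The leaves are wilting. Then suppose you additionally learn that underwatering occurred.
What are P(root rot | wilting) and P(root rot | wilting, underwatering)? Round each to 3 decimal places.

Sum P(wilting|·) weighted by the priors over the 4 (underwatering, root rot) configurations:
  P(wilting) = 0.05*0.78*0.69 + 0.66*0.78*0.31 + 0.6*0.22*0.69 + 0.86*0.22*0.31
        = 0.026910 + 0.159588 + 0.091080 + 0.058652 = 0.336230
The terms with root rot present sum to 0.218240, so
  P(root rot | wilting) = 0.218240 / 0.336230 ≈ 0.649

Now also conditioning on underwatering=true:
P(wilting | underwatering) = 0.6×0.69 + 0.86×0.31 = 0.414000 + 0.266600 = 0.680600
Of this, 0.266600 comes from 0.86×0.31 (the root rot=true cases).
Hence the posterior is 0.266600/0.680600 ≈ 0.392.
Conditioning on underwatering lowers the posterior on root rot: the classic explaining-away effect in a common-effect structure.

P(root rot | wilting) ≈ 0.649; P(root rot | wilting, underwatering) ≈ 0.392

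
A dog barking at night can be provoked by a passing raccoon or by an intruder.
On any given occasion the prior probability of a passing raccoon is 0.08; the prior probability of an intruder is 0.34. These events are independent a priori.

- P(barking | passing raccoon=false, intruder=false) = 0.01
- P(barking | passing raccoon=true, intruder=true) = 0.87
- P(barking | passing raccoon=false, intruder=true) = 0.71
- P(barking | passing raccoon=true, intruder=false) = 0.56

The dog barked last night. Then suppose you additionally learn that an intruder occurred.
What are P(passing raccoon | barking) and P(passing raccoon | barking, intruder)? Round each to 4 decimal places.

Weight on passing raccoon=true, given the evidence: 0.029568 + 0.023664 = 0.053232
The normalizing constant is 0.01*0.92*0.66 + 0.71*0.92*0.34 + 0.56*0.08*0.66 + 0.87*0.08*0.34 = 0.281392
Posterior = 0.053232 / 0.281392 ≈ 0.1892

Now also conditioning on intruder=true:
Weight on passing raccoon=true, given the evidence: 0.87·0.08 = 0.069600
Denominator P(barking | intruder): 0.71·0.92 + 0.87·0.08 = 0.722800
P(passing raccoon | barking, intruder) = 0.069600/0.722800 ≈ 0.0963
— intruder explains away the evidence for passing raccoon.

P(passing raccoon | barking) ≈ 0.1892; P(passing raccoon | barking, intruder) ≈ 0.0963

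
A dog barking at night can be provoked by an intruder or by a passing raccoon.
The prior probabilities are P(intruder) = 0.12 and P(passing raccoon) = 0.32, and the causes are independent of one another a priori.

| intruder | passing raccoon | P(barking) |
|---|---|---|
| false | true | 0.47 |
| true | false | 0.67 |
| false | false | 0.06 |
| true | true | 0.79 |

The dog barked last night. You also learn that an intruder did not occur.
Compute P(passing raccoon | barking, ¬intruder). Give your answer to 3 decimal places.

Numerator (weight on configurations with passing raccoon): 0.47*0.32 = 0.150400
The normalizing constant is 0.06*0.68 + 0.47*0.32 = 0.191200
Posterior = 0.150400 / 0.191200 ≈ 0.787

P(passing raccoon | barking, ¬intruder) ≈ 0.787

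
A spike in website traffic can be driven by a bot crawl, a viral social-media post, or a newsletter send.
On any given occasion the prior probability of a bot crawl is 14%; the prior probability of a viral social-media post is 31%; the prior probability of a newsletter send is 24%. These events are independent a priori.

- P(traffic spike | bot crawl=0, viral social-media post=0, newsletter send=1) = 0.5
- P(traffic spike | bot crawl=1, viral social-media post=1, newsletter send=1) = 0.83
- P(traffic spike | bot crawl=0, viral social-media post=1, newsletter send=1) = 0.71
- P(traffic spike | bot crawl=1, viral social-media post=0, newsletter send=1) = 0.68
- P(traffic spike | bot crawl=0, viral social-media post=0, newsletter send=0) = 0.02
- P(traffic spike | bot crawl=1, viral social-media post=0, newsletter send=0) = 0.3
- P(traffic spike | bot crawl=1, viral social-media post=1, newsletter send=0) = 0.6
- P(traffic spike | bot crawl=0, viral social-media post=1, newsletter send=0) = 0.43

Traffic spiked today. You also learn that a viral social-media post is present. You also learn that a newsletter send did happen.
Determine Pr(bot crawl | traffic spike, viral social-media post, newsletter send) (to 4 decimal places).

Weight on bot crawl=true, given the evidence: 0.83·0.14 = 0.116200
Denominator P(traffic spike | viral social-media post, newsletter send): 0.71·0.86 + 0.83·0.14 = 0.726800
Posterior = 0.116200 / 0.726800 ≈ 0.1599

Pr(bot crawl | traffic spike, viral social-media post, newsletter send) ≈ 0.1599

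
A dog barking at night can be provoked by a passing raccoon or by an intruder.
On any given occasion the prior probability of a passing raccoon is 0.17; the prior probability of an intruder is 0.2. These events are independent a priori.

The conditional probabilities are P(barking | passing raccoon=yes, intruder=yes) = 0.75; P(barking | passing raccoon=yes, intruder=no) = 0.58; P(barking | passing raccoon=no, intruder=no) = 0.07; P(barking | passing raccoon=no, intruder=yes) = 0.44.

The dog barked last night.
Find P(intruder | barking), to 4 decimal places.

Numerator (weight on configurations with intruder): 0.073040 + 0.025500 = 0.098540
Denominator P(barking): 0.07×0.83×0.8 + 0.44×0.83×0.2 + 0.58×0.17×0.8 + 0.75×0.17×0.2 = 0.223900
P(intruder | barking) = 0.098540/0.223900 ≈ 0.4401

P(intruder | barking) ≈ 0.4401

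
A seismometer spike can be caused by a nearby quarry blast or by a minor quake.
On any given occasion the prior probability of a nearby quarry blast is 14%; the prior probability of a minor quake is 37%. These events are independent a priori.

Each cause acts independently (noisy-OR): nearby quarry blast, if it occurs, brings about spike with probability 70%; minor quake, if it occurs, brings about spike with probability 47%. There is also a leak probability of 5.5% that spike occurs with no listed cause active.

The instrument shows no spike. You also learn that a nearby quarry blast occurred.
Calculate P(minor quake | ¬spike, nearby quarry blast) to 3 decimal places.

Under noisy-OR, P(spike | causes) = 1 − (1−0.055)·∏(1−qᵢ) over the active causes.
Weight on minor quake=true, given the evidence: 0.150255×0.37 = 0.055594
Denominator P(¬spike | nearby quarry blast): 0.2835×0.63 + 0.150255×0.37 = 0.234199
P(minor quake | ¬spike, nearby quarry blast) = 0.055594/0.234199 ≈ 0.237

P(minor quake | ¬spike, nearby quarry blast) ≈ 0.237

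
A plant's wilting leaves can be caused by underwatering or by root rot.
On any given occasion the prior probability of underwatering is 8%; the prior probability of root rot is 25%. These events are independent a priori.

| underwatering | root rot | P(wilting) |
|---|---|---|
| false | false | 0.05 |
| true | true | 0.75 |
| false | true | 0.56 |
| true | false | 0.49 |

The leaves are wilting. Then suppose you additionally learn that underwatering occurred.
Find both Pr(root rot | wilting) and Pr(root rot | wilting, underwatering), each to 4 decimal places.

Pr(root rot | wilting) ≈ 0.6923; Pr(root rot | wilting, underwatering) ≈ 0.3378

Weight on root rot=true, given the evidence: 0.128800 + 0.015000 = 0.143800
Normalizer over all consistent configurations: 0.05×0.92×0.75 + 0.56×0.92×0.25 + 0.49×0.08×0.75 + 0.75×0.08×0.25 = 0.207700
Posterior = 0.143800 / 0.207700 ≈ 0.6923

Now condition on the additional information:
P(wilting | underwatering) = 0.49·0.75 + 0.75·0.25 = 0.367500 + 0.187500 = 0.555000
Restricting to configurations with root rot present: 0.75·0.25 = 0.187500.
So P(root rot | wilting, underwatering) = 0.187500/0.555000 ≈ 0.3378.
— underwatering explains away the evidence for root rot.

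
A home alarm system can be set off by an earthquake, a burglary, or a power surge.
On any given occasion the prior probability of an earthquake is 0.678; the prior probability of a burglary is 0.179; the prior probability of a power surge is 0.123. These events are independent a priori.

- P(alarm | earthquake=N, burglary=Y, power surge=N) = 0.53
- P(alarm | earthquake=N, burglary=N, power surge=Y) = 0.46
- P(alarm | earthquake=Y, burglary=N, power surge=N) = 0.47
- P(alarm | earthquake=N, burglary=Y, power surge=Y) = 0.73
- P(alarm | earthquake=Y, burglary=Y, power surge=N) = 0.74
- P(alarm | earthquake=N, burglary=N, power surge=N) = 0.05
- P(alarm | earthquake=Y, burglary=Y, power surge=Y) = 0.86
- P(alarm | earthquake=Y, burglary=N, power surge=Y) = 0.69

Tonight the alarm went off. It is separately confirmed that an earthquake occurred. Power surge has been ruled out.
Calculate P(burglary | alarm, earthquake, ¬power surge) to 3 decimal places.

P(burglary | alarm, earthquake, ¬power surge) ≈ 0.256

P(alarm | earthquake, ¬power surge) = 0.47·0.821 + 0.74·0.179 = 0.385870 + 0.132460 = 0.518330
Of this, 0.132460 comes from 0.74·0.179 (the burglary=true cases).
So P(burglary | alarm, earthquake, ¬power surge) = 0.132460/0.518330 ≈ 0.256.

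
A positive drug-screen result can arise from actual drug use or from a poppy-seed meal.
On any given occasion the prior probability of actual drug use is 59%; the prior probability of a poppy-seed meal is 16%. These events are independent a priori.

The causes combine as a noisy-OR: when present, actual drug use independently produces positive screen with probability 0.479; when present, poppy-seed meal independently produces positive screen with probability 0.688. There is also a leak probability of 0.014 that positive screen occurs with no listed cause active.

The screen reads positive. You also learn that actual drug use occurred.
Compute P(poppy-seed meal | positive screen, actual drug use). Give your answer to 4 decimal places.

P(poppy-seed meal | positive screen, actual drug use) ≈ 0.2475

Under noisy-OR, P(positive screen | causes) = 1 − (1−0.014)·∏(1−qᵢ) over the active causes.
P(positive screen | actual drug use) = 0.486294*0.84 + 0.839724*0.16 = 0.408487 + 0.134356 = 0.542843
Restricting to configurations with poppy-seed meal present: 0.839724*0.16 = 0.134356.
P(poppy-seed meal | positive screen, actual drug use) = 0.134356 / 0.542843 ≈ 0.2475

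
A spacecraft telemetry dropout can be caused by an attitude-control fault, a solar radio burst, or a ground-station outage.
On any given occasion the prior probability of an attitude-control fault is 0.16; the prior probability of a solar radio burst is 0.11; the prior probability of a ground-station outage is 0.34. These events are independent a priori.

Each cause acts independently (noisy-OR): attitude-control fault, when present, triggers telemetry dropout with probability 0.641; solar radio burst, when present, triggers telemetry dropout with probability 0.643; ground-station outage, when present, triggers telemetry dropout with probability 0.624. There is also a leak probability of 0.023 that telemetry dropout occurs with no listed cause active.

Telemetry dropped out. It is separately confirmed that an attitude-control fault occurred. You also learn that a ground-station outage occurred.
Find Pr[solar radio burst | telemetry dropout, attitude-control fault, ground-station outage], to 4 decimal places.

Pr[solar radio burst | telemetry dropout, attitude-control fault, ground-station outage] ≈ 0.1195

Under noisy-OR, P(telemetry dropout | causes) = 1 − (1−0.023)·∏(1−qᵢ) over the active causes.
P(telemetry dropout | attitude-control fault, ground-station outage) = 0.868121×0.89 + 0.952919×0.11 = 0.772628 + 0.104821 = 0.877449
Of this, 0.104821 comes from 0.952919×0.11 (the solar radio burst=true cases).
Hence the posterior is 0.104821/0.877449 ≈ 0.1195.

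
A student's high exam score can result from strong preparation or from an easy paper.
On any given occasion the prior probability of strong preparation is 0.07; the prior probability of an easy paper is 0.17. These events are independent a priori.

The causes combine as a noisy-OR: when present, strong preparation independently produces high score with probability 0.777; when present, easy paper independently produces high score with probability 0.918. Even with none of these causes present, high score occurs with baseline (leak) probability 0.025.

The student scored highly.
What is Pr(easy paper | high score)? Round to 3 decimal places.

Pr(easy paper | high score) ≈ 0.708

Under noisy-OR, P(high score | causes) = 1 − (1−0.025)·∏(1−qᵢ) over the active causes.
P(high score) = 0.025×0.93×0.83 + 0.92005×0.93×0.17 + 0.782575×0.07×0.83 + 0.982171×0.07×0.17 = 0.019298 + 0.145460 + 0.045468 + 0.011688 = 0.221914
The easy paper-present share is 0.145460 + 0.011688 = 0.157148.
P(easy paper | high score) = 0.157148 / 0.221914 ≈ 0.708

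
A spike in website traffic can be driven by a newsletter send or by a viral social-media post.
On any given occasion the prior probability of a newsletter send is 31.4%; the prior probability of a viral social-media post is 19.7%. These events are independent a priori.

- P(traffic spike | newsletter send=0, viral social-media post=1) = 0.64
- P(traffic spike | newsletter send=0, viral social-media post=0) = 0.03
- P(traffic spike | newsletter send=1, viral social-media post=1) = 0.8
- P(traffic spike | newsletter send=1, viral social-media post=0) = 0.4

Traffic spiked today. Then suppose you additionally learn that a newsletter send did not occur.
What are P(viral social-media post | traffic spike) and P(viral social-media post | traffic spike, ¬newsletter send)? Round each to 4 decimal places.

P(viral social-media post | traffic spike) ≈ 0.5367; P(viral social-media post | traffic spike, ¬newsletter send) ≈ 0.8396

P(traffic spike) = 0.03*0.686*0.803 + 0.64*0.686*0.197 + 0.4*0.314*0.803 + 0.8*0.314*0.197 = 0.016526 + 0.086491 + 0.100857 + 0.049486 = 0.253360
The viral social-media post-present share is 0.086491 + 0.049486 = 0.135977.
So P(viral social-media post | traffic spike) = 0.135977/0.253360 ≈ 0.5367.

With the extra evidence:
Weight on viral social-media post=true, given the evidence: 0.64×0.197 = 0.126080
The normalizing constant is 0.03×0.803 + 0.64×0.197 = 0.150170
Posterior = 0.126080 / 0.150170 ≈ 0.8396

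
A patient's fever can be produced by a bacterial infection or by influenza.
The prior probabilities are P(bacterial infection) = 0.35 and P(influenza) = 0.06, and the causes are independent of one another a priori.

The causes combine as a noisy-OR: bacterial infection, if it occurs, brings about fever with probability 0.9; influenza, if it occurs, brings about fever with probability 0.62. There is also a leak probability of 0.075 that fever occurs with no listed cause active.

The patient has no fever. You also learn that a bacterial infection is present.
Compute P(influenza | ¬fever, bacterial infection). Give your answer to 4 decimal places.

Under noisy-OR, P(fever | causes) = 1 − (1−0.075)·∏(1−qᵢ) over the active causes.
P(¬fever | bacterial infection) = 0.0925*0.94 + 0.03515*0.06 = 0.086950 + 0.002109 = 0.089059
The influenza-present share is 0.03515*0.06 = 0.002109.
So P(influenza | ¬fever, bacterial infection) = 0.002109/0.089059 ≈ 0.0237.

P(influenza | ¬fever, bacterial infection) ≈ 0.0237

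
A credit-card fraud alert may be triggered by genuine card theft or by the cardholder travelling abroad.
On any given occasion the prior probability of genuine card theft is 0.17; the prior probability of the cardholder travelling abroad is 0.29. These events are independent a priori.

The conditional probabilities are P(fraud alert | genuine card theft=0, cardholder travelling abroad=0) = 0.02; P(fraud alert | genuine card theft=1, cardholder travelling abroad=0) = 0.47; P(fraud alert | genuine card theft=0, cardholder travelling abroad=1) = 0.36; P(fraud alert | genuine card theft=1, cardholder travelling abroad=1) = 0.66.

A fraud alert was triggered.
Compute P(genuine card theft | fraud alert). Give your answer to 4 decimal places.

P(genuine card theft | fraud alert) ≈ 0.4756

P(fraud alert) = 0.02*0.83*0.71 + 0.36*0.83*0.29 + 0.47*0.17*0.71 + 0.66*0.17*0.29 = 0.011786 + 0.086652 + 0.056729 + 0.032538 = 0.187705
Restricting to configurations with genuine card theft present: 0.056729 + 0.032538 = 0.089267.
P(genuine card theft | fraud alert) = 0.089267 / 0.187705 ≈ 0.4756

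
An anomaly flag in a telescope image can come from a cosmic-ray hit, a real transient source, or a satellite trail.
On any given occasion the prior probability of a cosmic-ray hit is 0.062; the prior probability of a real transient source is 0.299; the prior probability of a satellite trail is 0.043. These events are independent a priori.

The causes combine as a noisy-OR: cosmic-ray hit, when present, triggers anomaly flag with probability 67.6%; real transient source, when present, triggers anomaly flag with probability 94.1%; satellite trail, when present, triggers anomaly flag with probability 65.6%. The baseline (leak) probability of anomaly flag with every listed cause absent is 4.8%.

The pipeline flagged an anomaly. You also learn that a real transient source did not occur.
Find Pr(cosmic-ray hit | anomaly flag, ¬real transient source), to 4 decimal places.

Under noisy-OR, P(anomaly flag | causes) = 1 − (1−0.048)·∏(1−qᵢ) over the active causes.
Enumerate the 4 (cosmic-ray hit, satellite trail) configurations and weight by the priors:
  P(anomaly flag | ¬real transient source) = 0.048·0.938·0.957 + 0.672512·0.938·0.043 + 0.691552·0.062·0.957 + 0.893894·0.062·0.043
        = 0.043088 + 0.027125 + 0.041033 + 0.002383 = 0.113629
Keeping only the cosmic-ray hit-present terms gives 0.043416, so
  P(cosmic-ray hit | anomaly flag, ¬real transient source) = 0.043416 / 0.113629 ≈ 0.3821

Pr(cosmic-ray hit | anomaly flag, ¬real transient source) ≈ 0.3821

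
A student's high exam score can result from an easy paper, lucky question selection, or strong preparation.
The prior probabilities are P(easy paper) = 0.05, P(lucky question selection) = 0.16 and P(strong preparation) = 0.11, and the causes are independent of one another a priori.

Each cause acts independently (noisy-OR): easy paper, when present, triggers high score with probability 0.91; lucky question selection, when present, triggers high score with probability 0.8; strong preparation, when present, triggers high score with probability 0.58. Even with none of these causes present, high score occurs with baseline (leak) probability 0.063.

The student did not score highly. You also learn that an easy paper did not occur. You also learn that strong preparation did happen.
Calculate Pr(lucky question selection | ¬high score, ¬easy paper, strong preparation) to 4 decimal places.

Under noisy-OR, P(high score | causes) = 1 − (1−0.063)·∏(1−qᵢ) over the active causes.
P(¬high score | ¬easy paper, strong preparation) = 0.39354·0.84 + 0.078708·0.16 = 0.330574 + 0.012593 = 0.343167
Restricting to configurations with lucky question selection present: 0.078708·0.16 = 0.012593.
P(lucky question selection | ¬high score, ¬easy paper, strong preparation) = 0.012593 / 0.343167 ≈ 0.0367

Pr(lucky question selection | ¬high score, ¬easy paper, strong preparation) ≈ 0.0367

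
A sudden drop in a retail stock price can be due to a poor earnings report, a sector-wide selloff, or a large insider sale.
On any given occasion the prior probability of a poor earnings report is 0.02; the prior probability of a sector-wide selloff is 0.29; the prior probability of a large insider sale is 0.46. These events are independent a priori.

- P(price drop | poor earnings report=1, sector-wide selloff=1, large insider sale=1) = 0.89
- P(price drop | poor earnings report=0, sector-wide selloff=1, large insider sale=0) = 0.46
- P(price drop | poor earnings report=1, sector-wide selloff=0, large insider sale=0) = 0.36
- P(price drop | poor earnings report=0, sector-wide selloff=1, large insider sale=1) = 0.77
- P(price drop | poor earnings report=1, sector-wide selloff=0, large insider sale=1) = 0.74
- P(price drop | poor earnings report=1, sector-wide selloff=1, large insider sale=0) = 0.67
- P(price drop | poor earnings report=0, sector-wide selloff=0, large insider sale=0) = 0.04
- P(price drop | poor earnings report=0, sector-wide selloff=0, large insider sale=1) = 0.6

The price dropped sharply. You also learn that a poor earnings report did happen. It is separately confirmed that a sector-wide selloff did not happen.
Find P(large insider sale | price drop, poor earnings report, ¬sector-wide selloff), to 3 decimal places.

P(large insider sale | price drop, poor earnings report, ¬sector-wide selloff) ≈ 0.636

Enumerate both values of large insider sale and weight by the priors:
  P(price drop | poor earnings report, ¬sector-wide selloff) = 0.36×0.54 + 0.74×0.46
        = 0.194400 + 0.340400 = 0.534800
Keeping only the large insider sale-present terms gives 0.340400, so
  P(large insider sale | price drop, poor earnings report, ¬sector-wide selloff) = 0.340400 / 0.534800 ≈ 0.636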